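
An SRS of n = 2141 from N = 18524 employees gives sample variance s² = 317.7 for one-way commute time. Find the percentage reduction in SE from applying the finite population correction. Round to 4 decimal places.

f = n/N = 2141/18524 = 0.11557979.
SE_no-fpc = √(s²/n) = 0.38521241; SE_fpc = √((1−f)s²/n) = 0.36226769.
Ratio = √(1−f) = 0.94043618. Reduction = 100·(1 − 0.94043618) = 5.9564%.

5.9564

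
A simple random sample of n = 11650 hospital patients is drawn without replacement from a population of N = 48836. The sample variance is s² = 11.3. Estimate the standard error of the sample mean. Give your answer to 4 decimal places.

0.0272

Under SRS without replacement, Var(ȳ) = (1 − f)·s²/n with f = n/N = 11650/48836 = 0.23855353.
Var(ȳ) = (1 − 0.23855353)·11.3/11650 = 0.76144647·9.6995708 × 10^-4 = 7.385704 × 10^-4.
SE(ȳ) = √(7.385704 × 10^-4) = 0.0272.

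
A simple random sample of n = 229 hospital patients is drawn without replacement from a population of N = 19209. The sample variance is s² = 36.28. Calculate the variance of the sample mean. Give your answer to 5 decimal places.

0.15654

Under SRS without replacement, Var(ȳ) = (1 − f)·s²/n with f = n/N = 229/19209 = 0.01192150.
Var(ȳ) = (1 − 0.01192150)·36.28/229 = 0.98807850·0.15842795 = 0.15653925.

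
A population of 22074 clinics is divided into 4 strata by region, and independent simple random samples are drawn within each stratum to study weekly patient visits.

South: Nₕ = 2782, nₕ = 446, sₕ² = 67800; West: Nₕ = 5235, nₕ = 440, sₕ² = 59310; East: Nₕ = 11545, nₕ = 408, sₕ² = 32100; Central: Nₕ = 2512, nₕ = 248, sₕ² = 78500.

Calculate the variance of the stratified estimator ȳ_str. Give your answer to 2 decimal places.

33.43

Var(ȳ_str) = Σₕ Wₕ²(1 − fₕ)sₕ²/nₕ with Wₕ = Nₕ/N, N = 22074.
South: Wₕ = 0.12603062; term = 0.12603062²·(1 − 0.16031632)·67800/446 = 2.0275087.
West: Wₕ = 0.23715684; term = 0.23715684²·(1 − 0.08404967)·59310/440 = 6.94414.
East: Wₕ = 0.52301350; term = 0.52301350²·(1 − 0.03533997)·32100/408 = 20.760841.
Central: Wₕ = 0.11379904; term = 0.11379904²·(1 − 0.09872611)·78500/248 = 3.6944684.
Sum = 33.426958.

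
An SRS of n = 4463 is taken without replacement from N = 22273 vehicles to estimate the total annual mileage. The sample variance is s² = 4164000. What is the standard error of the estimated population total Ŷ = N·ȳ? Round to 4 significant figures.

Var(Ŷ) = N²·Var(ȳ) = N²·(1 − n/N)·s²/n.
f = 4463/22273 = 0.20037714; Var(ȳ) = 0.79962286·4164000/4463 = 746.05189.
Var(Ŷ) = 22273² · 746.05189 = 3.7010629 × 10^11.
SE(Ŷ) = √(3.7010629 × 10^11) = 608400.

608400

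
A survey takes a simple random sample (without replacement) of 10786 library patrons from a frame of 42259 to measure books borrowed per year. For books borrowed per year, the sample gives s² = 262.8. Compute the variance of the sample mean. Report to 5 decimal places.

Under SRS without replacement, Var(ȳ) = (1 − f)·s²/n with f = n/N = 10786/42259 = 0.25523557.
Var(ȳ) = (1 − 0.25523557)·262.8/10786 = 0.74476443·0.024364917 = 0.018146124.

0.01815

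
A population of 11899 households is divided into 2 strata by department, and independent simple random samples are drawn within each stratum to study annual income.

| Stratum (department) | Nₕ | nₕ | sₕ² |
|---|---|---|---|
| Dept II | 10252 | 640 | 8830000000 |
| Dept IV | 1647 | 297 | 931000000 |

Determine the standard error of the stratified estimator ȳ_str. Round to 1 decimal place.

3106.7

Var(ȳ_str) = Σₕ Wₕ²(1 − fₕ)sₕ²/nₕ with Wₕ = Nₕ/N, N = 11899.
Dept II: Wₕ = 0.86158501; term = 0.86158501²·(1 − 0.06242684)·8830000000/640 = 9.6024523 × 10^6.
Dept IV: Wₕ = 0.13841499; term = 0.13841499²·(1 − 0.18032787)·931000000/297 = 49226.581.
Sum = 9.6516789 × 10^6.
SE = √(9.6516789 × 10^6) = 3106.7.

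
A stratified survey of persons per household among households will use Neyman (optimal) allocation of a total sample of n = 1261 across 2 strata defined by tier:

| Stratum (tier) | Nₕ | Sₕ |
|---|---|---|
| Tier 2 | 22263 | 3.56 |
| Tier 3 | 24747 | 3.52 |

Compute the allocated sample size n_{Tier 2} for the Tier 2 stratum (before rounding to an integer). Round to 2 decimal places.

Neyman allocation: nₕ = n·NₕSₕ / Σⱼ NⱼSⱼ.
Σ NⱼSⱼ = 22263·3.56 + 24747·3.52 = 166365.72.
n_{Tier 2} = 1261·22263·3.56 / 166365.72 = 600.74.

600.74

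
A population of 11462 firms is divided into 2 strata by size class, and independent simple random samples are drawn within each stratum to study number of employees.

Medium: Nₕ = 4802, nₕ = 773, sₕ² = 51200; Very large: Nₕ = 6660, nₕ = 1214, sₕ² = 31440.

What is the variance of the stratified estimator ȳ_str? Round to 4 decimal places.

16.9040

Var(ȳ_str) = Σₕ Wₕ²(1 − fₕ)sₕ²/nₕ with Wₕ = Nₕ/N, N = 11462.
Medium: Wₕ = 0.41894957; term = 0.41894957²·(1 − 0.16097459)·51200/773 = 9.7541422.
Very large: Wₕ = 0.58105043; term = 0.58105043²·(1 − 0.18228228)·31440/1214 = 7.1498167.
Sum = 16.903959.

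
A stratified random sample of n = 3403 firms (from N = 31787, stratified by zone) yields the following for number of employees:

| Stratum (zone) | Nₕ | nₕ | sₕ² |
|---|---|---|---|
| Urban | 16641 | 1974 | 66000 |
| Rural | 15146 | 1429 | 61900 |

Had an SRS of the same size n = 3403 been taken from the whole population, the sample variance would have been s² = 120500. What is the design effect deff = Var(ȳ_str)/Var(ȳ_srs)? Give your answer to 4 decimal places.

0.5371

Var(ȳ_str) = Σ Wₕ²(1−fₕ)sₕ²/nₕ with Wₕ = Nₕ/31787:
  Urban: (16641/31787)²·(1−1974/16641)·66000/1974 = 8.0764111
  Rural: (15146/31787)²·(1−1429/15146)·61900/1429 = 8.9066919
  → Var(ȳ_str) = 16.983103.
Var(ȳ_srs) = (1 − 3403/31787)·120500/3403 = 31.619075.
deff = 16.983103 / 31.619075 = 0.5371.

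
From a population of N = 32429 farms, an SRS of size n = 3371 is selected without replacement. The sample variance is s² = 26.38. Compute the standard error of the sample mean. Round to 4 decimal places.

Under SRS without replacement, Var(ȳ) = (1 − f)·s²/n with f = n/N = 3371/32429 = 0.10395017.
Var(ȳ) = (1 − 0.10395017)·26.38/3371 = 0.89604983·0.007825571 = 0.0070121016.
SE(ȳ) = √(0.0070121016) = 0.0837.

0.0837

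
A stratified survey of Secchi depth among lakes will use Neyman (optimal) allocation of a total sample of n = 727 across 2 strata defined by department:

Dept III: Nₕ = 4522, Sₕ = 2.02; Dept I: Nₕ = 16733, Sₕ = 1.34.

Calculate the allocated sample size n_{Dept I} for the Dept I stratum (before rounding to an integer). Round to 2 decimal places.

Neyman allocation: nₕ = n·NₕSₕ / Σⱼ NⱼSⱼ.
Σ NⱼSⱼ = 4522·2.02 + 16733·1.34 = 31556.66.
n_{Dept I} = 727·16733·1.34 / 31556.66 = 516.56.

516.56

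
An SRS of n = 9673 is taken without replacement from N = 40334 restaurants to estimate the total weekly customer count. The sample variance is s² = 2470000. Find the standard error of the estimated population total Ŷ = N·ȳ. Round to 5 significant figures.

561950

Var(Ŷ) = N²·Var(ȳ) = N²·(1 − n/N)·s²/n.
f = 9673/40334 = 0.23982248; Var(ȳ) = 0.76017752·2470000/9673 = 194.11129.
Var(Ŷ) = 40334² · 194.11129 = 3.1578637 × 10^11.
SE(Ŷ) = √(3.1578637 × 10^11) = 561950.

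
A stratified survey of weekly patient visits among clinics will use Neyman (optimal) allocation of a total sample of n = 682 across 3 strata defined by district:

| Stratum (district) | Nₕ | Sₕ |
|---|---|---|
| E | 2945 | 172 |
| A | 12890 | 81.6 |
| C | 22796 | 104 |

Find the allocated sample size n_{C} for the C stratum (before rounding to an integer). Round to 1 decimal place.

Neyman allocation: nₕ = n·NₕSₕ / Σⱼ NⱼSⱼ.
Σ NⱼSⱼ = 2945·172 + 12890·81.6 + 22796·104 = 3.929148 × 10^6.
n_{C} = 682·22796·104 / (3.929148 × 10^6) = 411.5.

411.5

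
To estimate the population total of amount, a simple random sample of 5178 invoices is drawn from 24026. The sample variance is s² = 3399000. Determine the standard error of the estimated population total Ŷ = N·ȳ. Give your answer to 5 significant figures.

545220

Var(Ŷ) = N²·Var(ȳ) = N²·(1 − n/N)·s²/n.
f = 5178/24026 = 0.21551652; Var(ȳ) = 0.78448348·3399000/5178 = 514.95932.
Var(Ŷ) = 24026² · 514.95932 = 2.9725959 × 10^11.
SE(Ŷ) = √(2.9725959 × 10^11) = 545220.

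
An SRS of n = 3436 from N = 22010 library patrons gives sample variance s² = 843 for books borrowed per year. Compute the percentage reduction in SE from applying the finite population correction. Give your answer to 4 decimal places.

8.1366

f = n/N = 3436/22010 = 0.15611086.
SE_no-fpc = √(s²/n) = 0.49532153; SE_fpc = √((1−f)s²/n) = 0.4550194.
Ratio = √(1−f) = 0.91863439. Reduction = 100·(1 − 0.91863439) = 8.1366%.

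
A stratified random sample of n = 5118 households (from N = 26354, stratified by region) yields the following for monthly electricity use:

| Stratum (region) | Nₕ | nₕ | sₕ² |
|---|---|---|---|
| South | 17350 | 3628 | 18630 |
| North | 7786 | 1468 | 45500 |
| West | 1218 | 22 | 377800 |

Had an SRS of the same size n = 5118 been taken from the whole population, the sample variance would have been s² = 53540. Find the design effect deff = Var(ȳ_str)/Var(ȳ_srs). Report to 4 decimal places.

4.7421

Var(ȳ_str) = Σ Wₕ²(1−fₕ)sₕ²/nₕ with Wₕ = Nₕ/26354:
  South: (17350/26354)²·(1−3628/17350)·18630/3628 = 1.7602299
  North: (7786/26354)²·(1−1468/7786)·45500/1468 = 2.1952616
  West: (1218/26354)²·(1−22/1218)·377800/22 = 36.01842
  → Var(ȳ_str) = 39.973912.
Var(ȳ_srs) = (1 − 5118/26354)·53540/5118 = 8.4295475.
deff = 39.973912 / 8.4295475 = 4.7421.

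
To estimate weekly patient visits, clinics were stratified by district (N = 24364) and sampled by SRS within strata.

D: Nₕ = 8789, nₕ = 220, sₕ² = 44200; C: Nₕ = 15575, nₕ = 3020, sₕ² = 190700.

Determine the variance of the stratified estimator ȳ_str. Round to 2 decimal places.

Var(ȳ_str) = Σₕ Wₕ²(1 − fₕ)sₕ²/nₕ with Wₕ = Nₕ/N, N = 24364.
D: Wₕ = 0.36073715; term = 0.36073715²·(1 − 0.02503129)·44200/220 = 25.490128.
C: Wₕ = 0.63926285; term = 0.63926285²·(1 − 0.19390048)·190700/3020 = 20.801341.
Sum = 46.291469.

46.29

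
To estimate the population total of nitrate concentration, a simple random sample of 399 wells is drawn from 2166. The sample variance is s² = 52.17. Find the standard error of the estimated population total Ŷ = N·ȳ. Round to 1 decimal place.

Var(Ŷ) = N²·Var(ȳ) = N²·(1 − n/N)·s²/n.
f = 399/2166 = 0.18421053; Var(ȳ) = 0.81578947·52.17/399 = 0.10666601.
Var(Ŷ) = 2166² · 0.10666601 = 500429.56.
SE(Ŷ) = √(500429.56) = 707.4.

707.4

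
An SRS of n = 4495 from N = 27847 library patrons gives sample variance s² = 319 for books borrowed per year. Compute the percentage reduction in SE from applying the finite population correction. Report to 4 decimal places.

f = n/N = 4495/27847 = 0.16141775.
SE_no-fpc = √(s²/n) = 0.26639771; SE_fpc = √((1−f)s²/n) = 0.24395141.
Ratio = √(1−f) = 0.91574137. Reduction = 100·(1 − 0.91574137) = 8.4259%.

8.4259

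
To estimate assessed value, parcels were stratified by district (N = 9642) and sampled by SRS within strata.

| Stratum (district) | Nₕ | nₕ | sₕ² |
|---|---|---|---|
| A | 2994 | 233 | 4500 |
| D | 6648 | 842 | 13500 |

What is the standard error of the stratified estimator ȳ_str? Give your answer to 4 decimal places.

2.8938

Var(ȳ_str) = Σₕ Wₕ²(1 − fₕ)sₕ²/nₕ with Wₕ = Nₕ/N, N = 9642.
A: Wₕ = 0.31051649; term = 0.31051649²·(1 − 0.07782231)·4500/233 = 1.7172777.
D: Wₕ = 0.68948351; term = 0.68948351²·(1 − 0.12665463)·13500/842 = 6.656646.
Sum = 8.3739237.
SE = √(8.3739237) = 2.8938.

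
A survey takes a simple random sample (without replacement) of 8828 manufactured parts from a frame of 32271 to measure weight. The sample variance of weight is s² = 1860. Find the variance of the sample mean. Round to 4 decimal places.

Under SRS without replacement, Var(ȳ) = (1 − f)·s²/n with f = n/N = 8828/32271 = 0.27355830.
Var(ȳ) = (1 − 0.27355830)·1860/8828 = 0.72644170·0.21069325 = 0.15305636.

0.1531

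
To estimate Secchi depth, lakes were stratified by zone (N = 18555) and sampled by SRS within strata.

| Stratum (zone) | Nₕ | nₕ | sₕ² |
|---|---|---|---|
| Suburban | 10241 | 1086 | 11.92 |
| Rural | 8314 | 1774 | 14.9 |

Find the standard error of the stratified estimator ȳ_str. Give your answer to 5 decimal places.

0.06569

Var(ȳ_str) = Σₕ Wₕ²(1 − fₕ)sₕ²/nₕ with Wₕ = Nₕ/N, N = 18555.
Suburban: Wₕ = 0.55192670; term = 0.55192670²·(1 − 0.10604433)·11.92/1086 = 0.0029889953.
Rural: Wₕ = 0.44807330; term = 0.44807330²·(1 − 0.21337503)·14.9/1774 = 0.0013264733.
Sum = 0.0043154686.
SE = √(0.0043154686) = 0.06569.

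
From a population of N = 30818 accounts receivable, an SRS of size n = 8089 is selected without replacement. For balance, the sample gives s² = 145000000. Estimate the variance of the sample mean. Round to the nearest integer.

13221

Under SRS without replacement, Var(ȳ) = (1 − f)·s²/n with f = n/N = 8089/30818 = 0.26247647.
Var(ȳ) = (1 − 0.26247647)·145000000/8089 = 0.73752353·17925.578 = 13220.535.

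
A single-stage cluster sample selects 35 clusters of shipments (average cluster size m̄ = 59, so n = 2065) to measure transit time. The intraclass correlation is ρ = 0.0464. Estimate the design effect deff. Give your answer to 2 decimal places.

deff = 1 + (59 − 1)·0.0464 = 1 + 2.6912 = 3.6912.

3.69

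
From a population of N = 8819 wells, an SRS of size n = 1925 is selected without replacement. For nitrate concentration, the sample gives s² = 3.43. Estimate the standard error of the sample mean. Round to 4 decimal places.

0.0373

Under SRS without replacement, Var(ȳ) = (1 − f)·s²/n with f = n/N = 1925/8819 = 0.21827872.
Var(ȳ) = (1 − 0.21827872)·3.43/1925 = 0.78172128·0.0017818182 = 0.0013928852.
SE(ȳ) = √(0.0013928852) = 0.0373.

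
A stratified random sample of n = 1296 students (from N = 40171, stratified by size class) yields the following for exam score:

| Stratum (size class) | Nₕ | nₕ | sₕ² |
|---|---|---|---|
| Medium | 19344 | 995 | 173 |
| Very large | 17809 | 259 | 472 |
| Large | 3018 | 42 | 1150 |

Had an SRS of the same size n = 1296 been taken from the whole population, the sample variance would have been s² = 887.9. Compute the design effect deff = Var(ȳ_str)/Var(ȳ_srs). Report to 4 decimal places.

0.8199

Var(ȳ_str) = Σ Wₕ²(1−fₕ)sₕ²/nₕ with Wₕ = Nₕ/40171:
  Medium: (19344/40171)²·(1−995/19344)·173/995 = 0.038243393
  Very large: (17809/40171)²·(1−259/17809)·472/259 = 0.35296659
  Large: (3018/40171)²·(1−42/3018)·1150/42 = 0.15239665
  → Var(ȳ_str) = 0.54360663.
Var(ȳ_srs) = (1 − 1296/40171)·887.9/1296 = 0.66300502.
deff = 0.54360663 / 0.66300502 = 0.8199.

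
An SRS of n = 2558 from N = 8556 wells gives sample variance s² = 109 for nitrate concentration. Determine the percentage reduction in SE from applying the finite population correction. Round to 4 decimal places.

f = n/N = 2558/8556 = 0.29897148.
SE_no-fpc = √(s²/n) = 0.20642533; SE_fpc = √((1−f)s²/n) = 0.17283465.
Ratio = √(1−f) = 0.83727446. Reduction = 100·(1 − 0.83727446) = 16.2726%.

16.2726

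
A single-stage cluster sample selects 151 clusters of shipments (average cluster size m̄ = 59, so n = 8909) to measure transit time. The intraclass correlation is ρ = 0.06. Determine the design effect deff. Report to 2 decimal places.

deff = 1 + (59 − 1)·0.06 = 1 + 3.48 = 4.48.

4.48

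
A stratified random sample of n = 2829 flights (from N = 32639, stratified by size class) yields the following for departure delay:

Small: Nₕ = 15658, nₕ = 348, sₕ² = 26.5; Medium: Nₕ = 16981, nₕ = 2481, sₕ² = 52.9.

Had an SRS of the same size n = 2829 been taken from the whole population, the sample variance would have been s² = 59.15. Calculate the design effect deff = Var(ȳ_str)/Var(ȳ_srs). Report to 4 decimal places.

1.1554

Var(ȳ_str) = Σ Wₕ²(1−fₕ)sₕ²/nₕ with Wₕ = Nₕ/32639:
  Small: (15658/32639)²·(1−348/15658)·26.5/348 = 0.017135801
  Medium: (16981/32639)²·(1−2481/16981)·52.9/2481 = 0.0049281791
  → Var(ȳ_str) = 0.02206398.
Var(ȳ_srs) = (1 − 2829/32639)·59.15/2829 = 0.019096199.
deff = 0.02206398 / 0.019096199 = 1.1554.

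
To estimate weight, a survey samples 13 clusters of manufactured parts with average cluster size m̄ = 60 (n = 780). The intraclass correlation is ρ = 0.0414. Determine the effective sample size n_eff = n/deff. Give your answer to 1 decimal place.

deff = 1 + (60 − 1)·0.0414 = 1 + 2.4426 = 3.4426.
n_eff = 780 / 3.4426 = 226.6.

226.6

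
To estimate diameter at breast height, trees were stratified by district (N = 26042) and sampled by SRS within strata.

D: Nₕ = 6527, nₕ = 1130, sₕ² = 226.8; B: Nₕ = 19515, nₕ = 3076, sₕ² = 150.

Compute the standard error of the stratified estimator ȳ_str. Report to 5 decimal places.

0.18301

Var(ȳ_str) = Σₕ Wₕ²(1 − fₕ)sₕ²/nₕ with Wₕ = Nₕ/N, N = 26042.
D: Wₕ = 0.25063359; term = 0.25063359²·(1 − 0.17312701)·226.8/1130 = 0.010425142.
B: Wₕ = 0.74936641; term = 0.74936641²·(1 − 0.15762234)·150/3076 = 0.023067483.
Sum = 0.033492625.
SE = √(0.033492625) = 0.18301.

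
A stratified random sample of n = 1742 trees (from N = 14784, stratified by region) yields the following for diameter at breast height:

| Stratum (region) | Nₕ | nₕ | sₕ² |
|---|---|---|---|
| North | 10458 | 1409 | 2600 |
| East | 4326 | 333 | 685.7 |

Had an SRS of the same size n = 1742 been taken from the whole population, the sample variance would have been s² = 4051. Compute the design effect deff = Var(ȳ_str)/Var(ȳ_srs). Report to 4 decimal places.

0.4688

Var(ȳ_str) = Σ Wₕ²(1−fₕ)sₕ²/nₕ with Wₕ = Nₕ/14784:
  North: (10458/14784)²·(1−1409/10458)·2600/1409 = 0.79896485
  East: (4326/14784)²·(1−333/4326)·685.7/333 = 0.16273907
  → Var(ȳ_str) = 0.96170392.
Var(ȳ_srs) = (1 − 1742/14784)·4051/1742 = 2.0514755.
deff = 0.96170392 / 2.0514755 = 0.4688.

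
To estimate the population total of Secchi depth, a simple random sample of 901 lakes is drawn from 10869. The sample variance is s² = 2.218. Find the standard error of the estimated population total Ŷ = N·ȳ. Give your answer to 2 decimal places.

516.44

Var(Ŷ) = N²·Var(ȳ) = N²·(1 − n/N)·s²/n.
f = 901/10869 = 0.08289631; Var(ȳ) = 0.91710369·2.218/901 = 0.0022576426.
Var(Ŷ) = 10869² · 0.0022576426 = 266706.97.
SE(Ŷ) = √(266706.97) = 516.44.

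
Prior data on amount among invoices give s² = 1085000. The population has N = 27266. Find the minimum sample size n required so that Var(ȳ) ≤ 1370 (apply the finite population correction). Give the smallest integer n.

Without fpc, n₀ = s²/D = 1085000/1370 = 791.9708.
With fpc, (1 − n/N)·s²/n ≤ D requires n ≥ n₀/(1 + n₀/N) = 791.9708/(1 + 791.9708/27266) = 769.6164.
Rounding up, n = 770.

770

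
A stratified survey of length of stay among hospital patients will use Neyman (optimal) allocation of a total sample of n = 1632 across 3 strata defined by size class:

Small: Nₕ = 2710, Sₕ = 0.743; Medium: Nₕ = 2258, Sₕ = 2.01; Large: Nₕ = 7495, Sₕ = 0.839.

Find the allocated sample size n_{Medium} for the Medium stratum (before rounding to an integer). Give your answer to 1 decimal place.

Neyman allocation: nₕ = n·NₕSₕ / Σⱼ NⱼSⱼ.
Σ NⱼSⱼ = 2710·0.743 + 2258·2.01 + 7495·0.839 = 12840.415.
n_{Medium} = 1632·2258·2.01 / 12840.415 = 576.8.

576.8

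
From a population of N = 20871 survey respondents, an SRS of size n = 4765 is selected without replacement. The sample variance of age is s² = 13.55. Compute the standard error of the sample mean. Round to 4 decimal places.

Under SRS without replacement, Var(ȳ) = (1 − f)·s²/n with f = n/N = 4765/20871 = 0.22830722.
Var(ȳ) = (1 − 0.22830722)·13.55/4765 = 0.77169278·0.0028436516 = 0.0021944254.
SE(ȳ) = √(0.0021944254) = 0.0468.

0.0468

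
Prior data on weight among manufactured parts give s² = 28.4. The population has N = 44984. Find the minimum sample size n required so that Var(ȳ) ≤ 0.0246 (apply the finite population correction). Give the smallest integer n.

Without fpc, n₀ = s²/D = 28.4/0.0246 = 1154.4715.
With fpc, (1 − n/N)·s²/n ≤ D requires n ≥ n₀/(1 + n₀/N) = 1154.4715/(1 + 1154.4715/44984) = 1125.5844.
Rounding up, n = 1126.

1126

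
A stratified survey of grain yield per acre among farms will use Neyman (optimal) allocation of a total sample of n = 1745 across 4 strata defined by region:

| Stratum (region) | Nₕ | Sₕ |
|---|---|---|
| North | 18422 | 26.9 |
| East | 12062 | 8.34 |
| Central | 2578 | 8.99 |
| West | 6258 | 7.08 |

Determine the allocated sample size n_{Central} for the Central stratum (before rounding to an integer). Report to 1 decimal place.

Neyman allocation: nₕ = n·NₕSₕ / Σⱼ NⱼSⱼ.
Σ NⱼSⱼ = 18422·26.9 + 12062·8.34 + 2578·8.99 + 6258·7.08 = 663631.74.
n_{Central} = 1745·2578·8.99 / 663631.74 = 60.9.

60.9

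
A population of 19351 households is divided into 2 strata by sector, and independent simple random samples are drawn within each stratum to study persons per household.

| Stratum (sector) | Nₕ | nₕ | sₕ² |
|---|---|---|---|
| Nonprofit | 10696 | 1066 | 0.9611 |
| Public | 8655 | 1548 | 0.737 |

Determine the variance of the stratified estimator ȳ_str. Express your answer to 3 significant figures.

3.26 × 10^-4

Var(ȳ_str) = Σₕ Wₕ²(1 − fₕ)sₕ²/nₕ with Wₕ = Nₕ/N, N = 19351.
Nonprofit: Wₕ = 0.55273629; term = 0.55273629²·(1 − 0.09966343)·0.9611/1066 = 2.4800031 × 10^-4.
Public: Wₕ = 0.44726371; term = 0.44726371²·(1 − 0.17885615)·0.737/1548 = 7.8206544 × 10^-5.
Sum = 3.2620685 × 10^-4.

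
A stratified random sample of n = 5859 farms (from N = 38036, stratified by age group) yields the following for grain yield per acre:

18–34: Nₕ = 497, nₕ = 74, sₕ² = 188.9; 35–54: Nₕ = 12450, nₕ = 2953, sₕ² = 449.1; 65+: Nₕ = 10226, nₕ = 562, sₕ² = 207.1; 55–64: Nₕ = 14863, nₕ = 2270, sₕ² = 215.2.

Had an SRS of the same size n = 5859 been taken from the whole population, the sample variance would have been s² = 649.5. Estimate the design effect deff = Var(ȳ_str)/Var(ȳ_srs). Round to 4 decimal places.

0.5357

Var(ȳ_str) = Σ Wₕ²(1−fₕ)sₕ²/nₕ with Wₕ = Nₕ/38036:
  18–34: (497/38036)²·(1−74/497)·188.9/74 = 3.7094312 × 10^-4
  35–54: (12450/38036)²·(1−2953/12450)·449.1/2953 = 0.012429273
  65+: (10226/38036)²·(1−562/10226)·207.1/562 = 0.025171947
  55–64: (14863/38036)²·(1−2270/14863)·215.2/2270 = 0.012264855
  → Var(ȳ_str) = 0.050237018.
Var(ȳ_srs) = (1 − 5859/38036)·649.5/5859 = 0.093779167.
deff = 0.050237018 / 0.093779167 = 0.5357.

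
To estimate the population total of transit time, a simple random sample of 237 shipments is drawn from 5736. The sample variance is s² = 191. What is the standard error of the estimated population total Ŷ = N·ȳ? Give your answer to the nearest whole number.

5042

Var(Ŷ) = N²·Var(ȳ) = N²·(1 − n/N)·s²/n.
f = 237/5736 = 0.04131799; Var(ȳ) = 0.95868201·191/237 = 0.77260871.
Var(Ŷ) = 5736² · 0.77260871 = 2.5420137 × 10^7.
SE(Ŷ) = √(2.5420137 × 10^7) = 5042.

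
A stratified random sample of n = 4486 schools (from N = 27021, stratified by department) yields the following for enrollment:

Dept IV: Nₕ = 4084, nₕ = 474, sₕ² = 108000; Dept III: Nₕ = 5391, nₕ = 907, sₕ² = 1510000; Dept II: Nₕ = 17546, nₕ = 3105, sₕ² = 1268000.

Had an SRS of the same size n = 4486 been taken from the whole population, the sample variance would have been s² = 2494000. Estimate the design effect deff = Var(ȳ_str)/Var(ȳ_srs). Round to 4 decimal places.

0.4345

Var(ȳ_str) = Σ Wₕ²(1−fₕ)sₕ²/nₕ with Wₕ = Nₕ/27021:
  Dept IV: (4084/27021)²·(1−474/4084)·108000/474 = 4.6008229
  Dept III: (5391/27021)²·(1−907/5391)·1510000/907 = 55.119055
  Dept II: (17546/27021)²·(1−3105/17546)·1268000/3105 = 141.71969
  → Var(ȳ_str) = 201.43957.
Var(ȳ_srs) = (1 − 4486/27021)·2494000/4486 = 463.65327.
deff = 201.43957 / 463.65327 = 0.4345.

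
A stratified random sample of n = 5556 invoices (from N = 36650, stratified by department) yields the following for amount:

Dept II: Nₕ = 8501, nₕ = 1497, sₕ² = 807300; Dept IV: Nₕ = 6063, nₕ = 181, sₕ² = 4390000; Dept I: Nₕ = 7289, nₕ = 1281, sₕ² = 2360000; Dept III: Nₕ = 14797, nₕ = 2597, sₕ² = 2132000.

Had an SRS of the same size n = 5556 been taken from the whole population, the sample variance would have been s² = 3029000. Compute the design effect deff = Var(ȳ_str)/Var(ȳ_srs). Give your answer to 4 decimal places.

Var(ȳ_str) = Σ Wₕ²(1−fₕ)sₕ²/nₕ with Wₕ = Nₕ/36650:
  Dept II: (8501/36650)²·(1−1497/8501)·807300/1497 = 23.904593
  Dept IV: (6063/36650)²·(1−181/6063)·4390000/181 = 643.94767
  Dept I: (7289/36650)²·(1−1281/7289)·2360000/1281 = 60.063798
  Dept III: (14797/36650)²·(1−2597/14797)·2132000/2597 = 110.33182
  → Var(ȳ_str) = 838.24788.
Var(ȳ_srs) = (1 − 5556/36650)·3029000/5556 = 462.52973.
deff = 838.24788 / 462.52973 = 1.8123.

1.8123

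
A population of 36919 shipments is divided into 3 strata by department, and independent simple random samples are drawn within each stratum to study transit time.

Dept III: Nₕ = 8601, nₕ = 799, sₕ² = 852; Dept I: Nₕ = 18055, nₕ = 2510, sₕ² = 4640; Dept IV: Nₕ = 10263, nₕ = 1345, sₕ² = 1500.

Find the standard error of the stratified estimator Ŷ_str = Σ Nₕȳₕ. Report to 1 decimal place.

Var(Ŷ_str) = Σₕ Nₕ²(1 − fₕ)sₕ²/nₕ.
Dept III: 8601²·(1 − 799/8601)·852/799 = 7.1556272 × 10^7.
Dept I: 18055²·(1 − 2510/18055)·4640/2510 = 5.1883884 × 10^8.
Dept IV: 10263²·(1 − 1345/10263)·1500/1345 = 1.0207297 × 10^8.
Sum = 6.9246808 × 10^8.
SE = √(6.9246808 × 10^8) = 26314.8.

26314.8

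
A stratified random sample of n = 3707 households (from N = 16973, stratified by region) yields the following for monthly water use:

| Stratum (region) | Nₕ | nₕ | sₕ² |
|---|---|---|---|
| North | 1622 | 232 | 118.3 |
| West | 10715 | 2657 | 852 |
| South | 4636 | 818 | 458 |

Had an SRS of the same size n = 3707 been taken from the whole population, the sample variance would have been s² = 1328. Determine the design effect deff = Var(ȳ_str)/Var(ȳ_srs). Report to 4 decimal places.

Var(ȳ_str) = Σ Wₕ²(1−fₕ)sₕ²/nₕ with Wₕ = Nₕ/16973:
  North: (1622/16973)²·(1−232/1622)·118.3/232 = 0.0039906642
  West: (10715/16973)²·(1−2657/10715)·852/2657 = 0.096105946
  South: (4636/16973)²·(1−818/4636)·458/818 = 0.034401256
  → Var(ȳ_str) = 0.13449787.
Var(ȳ_srs) = (1 − 3707/16973)·1328/3707 = 0.27999925.
deff = 0.13449787 / 0.27999925 = 0.4804.

0.4804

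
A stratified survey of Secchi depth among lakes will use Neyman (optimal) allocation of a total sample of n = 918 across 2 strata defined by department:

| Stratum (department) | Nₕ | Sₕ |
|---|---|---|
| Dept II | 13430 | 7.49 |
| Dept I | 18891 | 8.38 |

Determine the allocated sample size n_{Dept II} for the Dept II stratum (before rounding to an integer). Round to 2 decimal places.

Neyman allocation: nₕ = n·NₕSₕ / Σⱼ NⱼSⱼ.
Σ NⱼSⱼ = 13430·7.49 + 18891·8.38 = 258897.28.
n_{Dept II} = 918·13430·7.49 / 258897.28 = 356.68.

356.68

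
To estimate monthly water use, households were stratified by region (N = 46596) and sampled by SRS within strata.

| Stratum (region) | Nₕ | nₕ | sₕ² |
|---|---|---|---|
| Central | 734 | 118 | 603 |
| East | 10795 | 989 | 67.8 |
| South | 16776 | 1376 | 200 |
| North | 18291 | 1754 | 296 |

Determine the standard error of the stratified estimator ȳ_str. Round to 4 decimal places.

Var(ȳ_str) = Σₕ Wₕ²(1 − fₕ)sₕ²/nₕ with Wₕ = Nₕ/N, N = 46596.
Central: Wₕ = 0.01575243; term = 0.01575243²·(1 − 0.16076294)·603/118 = 0.0010641793.
East: Wₕ = 0.23167225; term = 0.23167225²·(1 − 0.09161649)·67.8/989 = 0.0033423403.
South: Wₕ = 0.36003090; term = 0.36003090²·(1 − 0.08202194)·200/1376 = 0.017295114.
North: Wₕ = 0.39254442; term = 0.39254442²·(1 − 0.09589416)·296/1754 = 0.023510346.
Sum = 0.04521198.
SE = √(0.04521198) = 0.2126.

0.2126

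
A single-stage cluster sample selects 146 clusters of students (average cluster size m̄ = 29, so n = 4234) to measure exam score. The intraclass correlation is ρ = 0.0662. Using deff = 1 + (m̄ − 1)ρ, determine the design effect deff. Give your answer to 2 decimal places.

2.85

deff = 1 + (29 − 1)·0.0662 = 1 + 1.8536 = 2.8536.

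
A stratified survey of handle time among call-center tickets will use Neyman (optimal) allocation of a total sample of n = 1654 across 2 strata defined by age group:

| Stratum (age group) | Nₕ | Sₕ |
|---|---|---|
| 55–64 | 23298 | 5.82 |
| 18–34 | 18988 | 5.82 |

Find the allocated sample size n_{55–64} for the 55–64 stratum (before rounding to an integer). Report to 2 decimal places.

911.29

Neyman allocation: nₕ = n·NₕSₕ / Σⱼ NⱼSⱼ.
Σ NⱼSⱼ = 23298·5.82 + 18988·5.82 = 246104.52.
n_{55–64} = 1654·23298·5.82 / 246104.52 = 911.29.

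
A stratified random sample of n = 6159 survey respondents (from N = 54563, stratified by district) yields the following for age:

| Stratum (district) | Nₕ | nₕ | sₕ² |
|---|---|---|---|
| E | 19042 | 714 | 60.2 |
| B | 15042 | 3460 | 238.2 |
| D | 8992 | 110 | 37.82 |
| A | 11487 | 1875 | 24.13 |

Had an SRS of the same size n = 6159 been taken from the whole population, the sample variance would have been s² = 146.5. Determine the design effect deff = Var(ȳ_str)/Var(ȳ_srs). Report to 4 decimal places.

1.1190

Var(ȳ_str) = Σ Wₕ²(1−fₕ)sₕ²/nₕ with Wₕ = Nₕ/54563:
  E: (19042/54563)²·(1−714/19042)·60.2/714 = 0.0098839249
  B: (15042/54563)²·(1−3460/15042)·238.2/3460 = 0.0040286387
  D: (8992/54563)²·(1−110/8992)·37.82/110 = 0.009223578
  A: (11487/54563)²·(1−1875/11487)·24.13/1875 = 4.7728738 × 10^-4
  → Var(ȳ_str) = 0.023613429.
Var(ȳ_srs) = (1 − 6159/54563)·146.5/6159 = 0.021101359.
deff = 0.023613429 / 0.021101359 = 1.1190.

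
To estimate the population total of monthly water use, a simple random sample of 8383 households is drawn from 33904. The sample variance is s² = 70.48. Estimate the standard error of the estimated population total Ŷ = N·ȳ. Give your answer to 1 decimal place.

Var(Ŷ) = N²·Var(ȳ) = N²·(1 − n/N)·s²/n.
f = 8383/33904 = 0.24725696; Var(ȳ) = 0.75274304·70.48/8383 = 0.0063286806.
Var(Ŷ) = 33904² · 0.0063286806 = 7.2746995 × 10^6.
SE(Ŷ) = √(7.2746995 × 10^6) = 2697.2.

2697.2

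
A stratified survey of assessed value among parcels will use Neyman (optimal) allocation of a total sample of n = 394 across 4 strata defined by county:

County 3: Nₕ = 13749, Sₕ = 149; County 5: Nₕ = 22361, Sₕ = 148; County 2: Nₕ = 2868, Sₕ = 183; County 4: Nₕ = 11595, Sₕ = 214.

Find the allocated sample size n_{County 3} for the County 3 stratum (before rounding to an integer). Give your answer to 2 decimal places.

96.50

Neyman allocation: nₕ = n·NₕSₕ / Σⱼ NⱼSⱼ.
Σ NⱼSⱼ = 13749·149 + 22361·148 + 2868·183 + 11595·214 = 8.364203 × 10^6.
n_{County 3} = 394·13749·149 / (8.364203 × 10^6) = 96.50.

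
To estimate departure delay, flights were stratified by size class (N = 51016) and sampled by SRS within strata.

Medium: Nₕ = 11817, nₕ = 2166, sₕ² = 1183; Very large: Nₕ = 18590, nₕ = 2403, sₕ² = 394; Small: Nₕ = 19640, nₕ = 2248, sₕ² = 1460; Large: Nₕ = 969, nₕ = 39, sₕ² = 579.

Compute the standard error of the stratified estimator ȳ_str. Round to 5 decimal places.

Var(ȳ_str) = Σₕ Wₕ²(1 − fₕ)sₕ²/nₕ with Wₕ = Nₕ/N, N = 51016.
Medium: Wₕ = 0.23163321; term = 0.23163321²·(1 − 0.18329525)·1183/2166 = 0.023932774.
Very large: Wₕ = 0.36439548; term = 0.36439548²·(1 − 0.12926304)·394/2403 = 0.018957253.
Small: Wₕ = 0.38497726; term = 0.38497726²·(1 − 0.11446029)·1460/2248 = 0.085238294.
Large: Wₕ = 0.01899404; term = 0.01899404²·(1 − 0.04024768)·579/39 = 0.0051405297.
Sum = 0.13326885.
SE = √(0.13326885) = 0.36506.

0.36506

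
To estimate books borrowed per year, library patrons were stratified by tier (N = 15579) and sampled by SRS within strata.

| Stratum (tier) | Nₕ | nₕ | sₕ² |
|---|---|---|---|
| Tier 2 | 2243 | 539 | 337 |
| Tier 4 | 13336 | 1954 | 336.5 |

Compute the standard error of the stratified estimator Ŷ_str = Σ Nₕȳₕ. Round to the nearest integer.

5341

Var(Ŷ_str) = Σₕ Nₕ²(1 − fₕ)sₕ²/nₕ.
Tier 2: 2243²·(1 − 539/2243)·337/539 = 2.3896814 × 10^6.
Tier 4: 13336²·(1 − 1954/13336)·336.5/1954 = 2.6139945 × 10^7.
Sum = 2.8529626 × 10^7.
SE = √(2.8529626 × 10^7) = 5341.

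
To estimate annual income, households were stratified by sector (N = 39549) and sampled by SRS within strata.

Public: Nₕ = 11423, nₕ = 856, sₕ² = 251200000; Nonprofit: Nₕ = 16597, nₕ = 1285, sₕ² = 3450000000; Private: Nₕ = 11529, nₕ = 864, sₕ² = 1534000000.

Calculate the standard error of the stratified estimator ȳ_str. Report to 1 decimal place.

Var(ȳ_str) = Σₕ Wₕ²(1 − fₕ)sₕ²/nₕ with Wₕ = Nₕ/N, N = 39549.
Public: Wₕ = 0.28883158; term = 0.28883158²·(1 − 0.07493653)·251200000/856 = 22646.795.
Nonprofit: Wₕ = 0.41965663; term = 0.41965663²·(1 − 0.07742363)·3450000000/1285 = 436220.9.
Private: Wₕ = 0.29151180; term = 0.29151180²·(1 − 0.07494145)·1534000000/864 = 139570.33.
Sum = 598438.03.
SE = √(598438.03) = 773.6.

773.6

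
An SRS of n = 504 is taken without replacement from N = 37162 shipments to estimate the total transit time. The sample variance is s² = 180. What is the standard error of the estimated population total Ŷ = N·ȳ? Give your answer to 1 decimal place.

Var(Ŷ) = N²·Var(ȳ) = N²·(1 − n/N)·s²/n.
f = 504/37162 = 0.01356224; Var(ȳ) = 0.98643776·180/504 = 0.3522992.
Var(Ŷ) = 37162² · 0.3522992 = 4.8653021 × 10^8.
SE(Ŷ) = √(4.8653021 × 10^8) = 22057.4.

22057.4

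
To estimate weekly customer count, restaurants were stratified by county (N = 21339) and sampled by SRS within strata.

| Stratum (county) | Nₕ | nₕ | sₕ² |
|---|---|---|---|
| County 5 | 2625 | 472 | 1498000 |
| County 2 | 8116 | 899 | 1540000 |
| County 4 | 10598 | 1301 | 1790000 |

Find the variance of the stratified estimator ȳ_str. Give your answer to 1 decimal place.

557.5

Var(ȳ_str) = Σₕ Wₕ²(1 − fₕ)sₕ²/nₕ with Wₕ = Nₕ/N, N = 21339.
County 5: Wₕ = 0.12301420; term = 0.12301420²·(1 − 0.17980952)·1498000/472 = 39.39082.
County 2: Wₕ = 0.38033647; term = 0.38033647²·(1 − 0.11076885)·1540000/899 = 220.34929.
County 4: Wₕ = 0.49664933; term = 0.49664933²·(1 − 0.12275901)·1790000/1301 = 297.71064.
Sum = 557.45075.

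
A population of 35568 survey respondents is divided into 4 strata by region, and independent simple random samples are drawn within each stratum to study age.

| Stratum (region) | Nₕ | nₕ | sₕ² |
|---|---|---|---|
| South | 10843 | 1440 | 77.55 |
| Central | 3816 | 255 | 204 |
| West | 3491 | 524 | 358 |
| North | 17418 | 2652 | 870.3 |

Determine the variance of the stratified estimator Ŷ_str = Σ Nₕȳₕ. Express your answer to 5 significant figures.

1.0784 × 10^8

Var(Ŷ_str) = Σₕ Nₕ²(1 − fₕ)sₕ²/nₕ.
South: 10843²·(1 − 1440/10843)·77.55/1440 = 5.4907947 × 10^6.
Central: 3816²·(1 − 255/3816)·204/255 = 1.0871021 × 10^7.
West: 3491²·(1 − 524/3491)·358/524 = 7.0765102 × 10^6.
North: 17418²·(1 − 2652/17418)·870.3/2652 = 8.4402753 × 10^7.
Sum = 1.0784108 × 10^8.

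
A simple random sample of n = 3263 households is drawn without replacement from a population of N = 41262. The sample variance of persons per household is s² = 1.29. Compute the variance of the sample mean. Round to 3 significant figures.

3.64 × 10^-4

Under SRS without replacement, Var(ȳ) = (1 − f)·s²/n with f = n/N = 3263/41262 = 0.07908003.
Var(ȳ) = (1 − 0.07908003)·1.29/3263 = 0.92091997·3.9534171 × 10^-4 = 3.6407808 × 10^-4.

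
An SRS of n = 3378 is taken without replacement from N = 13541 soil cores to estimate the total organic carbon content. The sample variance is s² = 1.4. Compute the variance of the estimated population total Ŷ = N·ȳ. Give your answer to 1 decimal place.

Var(Ŷ) = N²·Var(ȳ) = N²·(1 − n/N)·s²/n.
f = 3378/13541 = 0.24946459; Var(ȳ) = 0.75053541·1.4/3378 = 3.1105671 × 10^-4.
Var(Ŷ) = 13541² · (3.1105671 × 10^-4) = 57034.948.

57034.9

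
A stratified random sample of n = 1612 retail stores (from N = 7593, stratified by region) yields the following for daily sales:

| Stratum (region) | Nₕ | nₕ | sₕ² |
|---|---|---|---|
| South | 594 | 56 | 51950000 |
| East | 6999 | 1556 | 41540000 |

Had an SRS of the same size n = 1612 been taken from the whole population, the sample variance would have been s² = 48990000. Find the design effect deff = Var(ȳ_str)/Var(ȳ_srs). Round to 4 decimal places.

0.9517

Var(ȳ_str) = Σ Wₕ²(1−fₕ)sₕ²/nₕ with Wₕ = Nₕ/7593:
  South: (594/7593)²·(1−56/594)·51950000/56 = 5142.0873
  East: (6999/7593)²·(1−1556/6999)·41540000/1556 = 17640.237
  → Var(ȳ_str) = 22782.324.
Var(ȳ_srs) = (1 − 1612/7593)·48990000/1612 = 23938.824.
deff = 22782.324 / 23938.824 = 0.9517.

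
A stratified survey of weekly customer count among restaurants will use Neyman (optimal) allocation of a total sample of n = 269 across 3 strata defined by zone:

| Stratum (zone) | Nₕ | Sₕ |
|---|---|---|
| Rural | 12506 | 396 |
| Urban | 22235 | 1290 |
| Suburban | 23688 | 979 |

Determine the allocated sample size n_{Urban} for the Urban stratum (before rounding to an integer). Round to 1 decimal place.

Neyman allocation: nₕ = n·NₕSₕ / Σⱼ NⱼSⱼ.
Σ NⱼSⱼ = 12506·396 + 22235·1290 + 23688·979 = 5.6826078 × 10^7.
n_{Urban} = 269·22235·1290 / (5.6826078 × 10^7) = 135.8.

135.8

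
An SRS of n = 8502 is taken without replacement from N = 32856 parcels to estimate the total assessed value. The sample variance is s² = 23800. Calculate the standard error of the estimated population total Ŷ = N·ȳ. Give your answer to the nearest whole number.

Var(Ŷ) = N²·Var(ȳ) = N²·(1 − n/N)·s²/n.
f = 8502/32856 = 0.25876552; Var(ȳ) = 0.74123448·23800/8502 = 2.0749683.
Var(Ŷ) = 32856² · 2.0749683 = 2.239963 × 10^9.
SE(Ŷ) = √(2.239963 × 10^9) = 47328.

47328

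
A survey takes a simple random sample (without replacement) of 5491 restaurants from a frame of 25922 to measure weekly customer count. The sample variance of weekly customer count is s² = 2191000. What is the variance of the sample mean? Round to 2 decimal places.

314.49

Under SRS without replacement, Var(ȳ) = (1 − f)·s²/n with f = n/N = 5491/25922 = 0.21182779.
Var(ȳ) = (1 − 0.21182779)·2191000/5491 = 0.78817221·399.01657 = 314.49377.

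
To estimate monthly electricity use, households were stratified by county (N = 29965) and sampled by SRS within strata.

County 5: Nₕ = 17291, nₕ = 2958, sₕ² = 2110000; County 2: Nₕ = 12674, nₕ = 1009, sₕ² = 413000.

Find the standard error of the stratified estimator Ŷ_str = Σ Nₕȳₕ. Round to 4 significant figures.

487100

Var(Ŷ_str) = Σₕ Nₕ²(1 − fₕ)sₕ²/nₕ.
County 5: 17291²·(1 − 2958/17291)·2110000/2958 = 1.7678341 × 10^11.
County 2: 12674²·(1 − 1009/12674)·413000/1009 = 6.0514205 × 10^10.
Sum = 2.3729762 × 10^11.
SE = √(2.3729762 × 10^11) = 487100.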